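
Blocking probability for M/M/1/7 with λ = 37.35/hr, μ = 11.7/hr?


ρ = λ/μ = 37.35/11.7 = 3.1923
P_K = (1−ρ)ρ^K/(1−ρ^(K+1)) = (-2.1923·3378.572251)/(1 − 10785.442187)
= -7406.869936/-10784.442187 = 0.686811

Final: 0.686811


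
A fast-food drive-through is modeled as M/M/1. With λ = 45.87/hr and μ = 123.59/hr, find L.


ρ = λ/μ = 45.87/123.59 = 0.3711
L = ρ/(1−ρ) = 0.3711/(1 − 0.3711) = 0.3711/0.6289 = 0.5902

Final: 0.5902


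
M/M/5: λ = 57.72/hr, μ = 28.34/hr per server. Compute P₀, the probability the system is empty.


a = λ/μ = 57.72/28.34 = 2.0367; ρ = a/c = 0.4073
Σ_{k=0}^{4} a^k/k! (terms k=0..4) = 1.00000 + 2.03670 + 2.07407 + 1.40808 + 0.71696 = 7.23581
Tail: a^5/(5!(1−ρ)) = 35.04551/(120·0.5927) = 0.49277
P₀ = 1/(7.23581 + 0.49277) = 1/7.72858 = 0.129390

Final: 0.129390


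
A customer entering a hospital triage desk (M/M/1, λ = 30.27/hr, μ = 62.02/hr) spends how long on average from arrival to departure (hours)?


W = 1/(μ−λ) = 1/(62.02 − 30.27) = 1/31.75 = 0.03150 hr

Final: 0.03150 hr


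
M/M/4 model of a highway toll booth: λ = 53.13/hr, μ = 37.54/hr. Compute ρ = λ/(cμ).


ρ = λ/(cμ) = 53.13/(4·37.54) = 53.13/150.16 = 0.3538

Final: 0.3538


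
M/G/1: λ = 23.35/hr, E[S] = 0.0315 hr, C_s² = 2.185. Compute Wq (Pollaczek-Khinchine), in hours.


ρ = λ·E[S] = 23.35·0.0315 = 0.7355
E[S²] = E[S]²(1+C_s²) = 0.0315²·(1+2.185) = 0.003160
Wq = λ·E[S²]/(2(1−ρ)) = 23.35·0.003160/(2·0.2645) = 0.13951 hr

Final: 0.13951 hr


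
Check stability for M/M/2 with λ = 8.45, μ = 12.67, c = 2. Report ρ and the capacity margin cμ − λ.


Total capacity cμ = 2·12.67 = 25.34/hr
ρ = λ/(cμ) = 8.45/25.34 = 0.3335
Stable ⇔ ρ < 1: YES
Spare capacity = cμ − λ = 25.34 − 8.45 = 16.89/hr

Final: ρ = 0.3335; stable; margin = 16.89/hr


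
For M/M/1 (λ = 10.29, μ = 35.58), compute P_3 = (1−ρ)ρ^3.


ρ = 10.29/35.58 = 0.2892
P_n = (1−ρ)·ρ^n = (1 − 0.2892)·0.2892^3 = 0.7108·0.024190 = 0.017194

Final: 0.017194


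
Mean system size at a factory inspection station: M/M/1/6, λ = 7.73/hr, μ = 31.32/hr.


ρ = 7.73/31.32 = 0.2468
L = ρ[1 − (K+1)ρ^K + Kρ^(K+1)] / [(1−ρ)(1−ρ^(K+1))]
Numerator: 0.2468·(1 − 7·0.0002260 + 6·0.00005578) = 0.246499
Denominator: (0.7532)·(0.999944) = 0.753151
L = 0.246499/0.753151 = 0.3273

Final: 0.3273


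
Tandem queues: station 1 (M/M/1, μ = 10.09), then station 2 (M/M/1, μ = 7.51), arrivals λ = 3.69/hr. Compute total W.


Each node sees arrival rate λ = 3.69/hr (tandem ⇒ throughput preserved).
W₁ = 1/(μ₁−λ) = 1/(10.09−3.69) = 0.15625 hr
W₂ = 1/(μ₂−λ) = 1/(7.51−3.69) = 0.26178 hr
W_total = W₁ + W₂ = 0.15625 + 0.26178 = 0.41803 hr

Final: 0.41803 hr


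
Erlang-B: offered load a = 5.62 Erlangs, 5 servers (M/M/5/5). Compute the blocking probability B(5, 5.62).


B(c,a) = (a^c/c!) / Σ_{k=0}^{c} a^k/k!
a^5/5! = 46.719731
Σ terms (k=0..5): 1.00000 + 5.62000 + 15.79220 + 29.58405 + 41.56560 + 46.71973 = 140.281582
B = 46.719731/140.281582 = 0.333043

Final: 0.333043


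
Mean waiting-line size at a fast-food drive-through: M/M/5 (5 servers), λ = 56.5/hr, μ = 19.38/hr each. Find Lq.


a = λ/μ = 2.9154; ρ = a/5 = 0.5831
P₀ = 0.051244
Lq = P₀·a^c·ρ / (c!·(1−ρ)²) = 0.051244·210.60728·0.5831/(120·0.17383)
= 0.30168

Final: 0.30168


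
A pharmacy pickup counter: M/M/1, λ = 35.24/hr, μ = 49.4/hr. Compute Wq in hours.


ρ = 35.24/49.4 = 0.7134
Wq = ρ/(μ−λ) = 0.7134/(49.4 − 35.24) = 0.7134/14.16 = 0.05038 hr

Final: 0.05038 hr


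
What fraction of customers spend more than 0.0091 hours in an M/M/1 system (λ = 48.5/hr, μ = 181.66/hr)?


W ~ Exponential(μ−λ) for M/M/1.
μ − λ = 181.66 − 48.5 = 133.1600
P(W > t) = e^{−(μ−λ)t} = e^{−1.2118} = 0.297674

Final: 0.297674


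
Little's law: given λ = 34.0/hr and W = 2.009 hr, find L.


L = λW = 34.0·2.009 = 68.3060

Final: 68.3060


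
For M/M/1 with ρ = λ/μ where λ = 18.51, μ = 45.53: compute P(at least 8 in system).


ρ = 18.51/45.53 = 0.4065
P(N ≥ n) = ρ^n = 0.4065^8 = 0.0007462

Final: 0.0007462


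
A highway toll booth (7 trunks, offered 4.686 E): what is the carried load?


B(7,4.686) = 0.101191 (Erlang-B)
Carried load = a(1 − B) = 4.686·(1 − 0.101191) = 4.686·0.898809 = 4.2118 E

Final: 4.2118 Erlangs


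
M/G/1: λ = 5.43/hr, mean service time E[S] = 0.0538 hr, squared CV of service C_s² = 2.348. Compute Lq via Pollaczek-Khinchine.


ρ = λ·E[S] = 5.43·0.0538 = 0.2921
Lq = ρ²(1+C_s²)/(2(1−ρ)) = 0.08534·(1+2.348)/(2·0.7079)
= 0.08534·3.3480/1.4157 = 0.20182

Final: 0.20182


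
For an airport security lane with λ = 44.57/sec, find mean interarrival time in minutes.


Mean interarrival time = 1/λ = 1/44.57 second = 0.02244 second
In minutes: 0.02244 × 0.0166667 = 0.0003739 min

Final: 0.0003739 min


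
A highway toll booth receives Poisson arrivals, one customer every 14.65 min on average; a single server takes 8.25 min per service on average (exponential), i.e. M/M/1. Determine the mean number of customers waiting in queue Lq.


λ = 60/14.65 = 4.0956 /hr
μ = 60/8.25 = 7.2727 /hr
ρ = λ/μ = 4.0956/7.2727 = 0.5631
Lq = ρ²/(1−ρ) = 0.3171/0.4369 = 0.7259

Final: 0.7259


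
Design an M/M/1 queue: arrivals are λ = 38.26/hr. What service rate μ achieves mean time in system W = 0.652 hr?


W = 1/(μ−λ) ⇒ μ − λ = 1/W = 1/0.652 = 1.5337
μ = λ + 1/W = 38.26 + 1.5337 = 39.7937 per hr

Final: 39.7937 /hr


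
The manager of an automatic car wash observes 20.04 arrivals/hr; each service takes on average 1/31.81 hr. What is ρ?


ρ = λ/μ = 20.04/31.81 = 0.6300

Final: 0.6300


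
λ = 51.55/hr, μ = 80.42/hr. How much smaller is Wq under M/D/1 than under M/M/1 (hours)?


ρ = 51.55/80.42 = 0.6410
Wq(M/M/1) = ρ/(μ−λ) = 0.6410/28.87 = 0.02220 hr
Wq(M/D/1) = ρ/(2(μ−λ)) = 0.01110 hr
Savings = 0.02220 − 0.01110 = 0.01110 hr

Final: 0.01110 hr


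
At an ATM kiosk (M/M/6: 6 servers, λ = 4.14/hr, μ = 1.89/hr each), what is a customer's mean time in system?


a = 2.1905; ρ = 0.3651; P₀ = 0.111576
Lq = P₀·a^c·ρ/(c!(1−ρ)²) = 0.01550
Wq = Lq/λ = 0.01550/4.14 = 0.003745 hr
W = Wq + 1/μ = 0.003745 + 0.52910 = 0.53285 hr

Final: 0.53285 hr


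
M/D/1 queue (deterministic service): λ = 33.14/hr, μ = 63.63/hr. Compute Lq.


ρ = 33.14/63.63 = 0.5208
M/D/1: Lq = ρ²/(2(1−ρ)) = 0.2713/(2·0.4792) = 0.28305

Final: 0.28305


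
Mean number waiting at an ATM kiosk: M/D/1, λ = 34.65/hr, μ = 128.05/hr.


ρ = 34.65/128.05 = 0.2706
M/D/1: Lq = ρ²/(2(1−ρ)) = 0.07322/(2·0.7294) = 0.05019

Final: 0.05019


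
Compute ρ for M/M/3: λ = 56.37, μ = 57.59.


ρ = λ/(cμ) = 56.37/(3·57.59) = 56.37/172.77 = 0.3263

Final: 0.3263


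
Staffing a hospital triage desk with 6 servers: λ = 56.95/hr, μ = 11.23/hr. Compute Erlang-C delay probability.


a = λ/μ = 5.0712; ρ = a/6 = 0.8452
P₀ = 0.004019 (from M/M/c formula)
C(c,a) = [a^c/(c!(1−ρ))]·P₀ = [17009.19785/(720·0.1548)]·0.004019
= 152.61529·0.004019 = 0.613430

Final: 0.613430


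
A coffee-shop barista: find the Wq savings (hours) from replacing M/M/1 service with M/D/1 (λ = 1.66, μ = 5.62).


ρ = 1.66/5.62 = 0.2954
Wq(M/M/1) = ρ/(μ−λ) = 0.2954/3.96 = 0.07459 hr
Wq(M/D/1) = ρ/(2(μ−λ)) = 0.03729 hr
Savings = 0.07459 − 0.03729 = 0.03729 hr

Final: 0.03729 hr


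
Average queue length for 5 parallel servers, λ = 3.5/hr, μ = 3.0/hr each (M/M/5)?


a = λ/μ = 1.1667; ρ = a/5 = 0.2333
P₀ = 0.311277
Lq = P₀·a^c·ρ / (c!·(1−ρ)²) = 0.311277·2.16139·0.2333/(120·0.58778)
= 0.002226

Final: 0.002226


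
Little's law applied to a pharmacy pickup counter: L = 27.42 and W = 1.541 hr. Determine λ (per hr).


λ = L/W = 27.42/1.541 = 17.7936 /hr

Final: 17.7936 /hr


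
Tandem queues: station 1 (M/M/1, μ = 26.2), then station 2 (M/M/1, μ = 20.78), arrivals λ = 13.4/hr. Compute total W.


Each node sees arrival rate λ = 13.4/hr (tandem ⇒ throughput preserved).
W₁ = 1/(μ₁−λ) = 1/(26.2−13.4) = 0.07812 hr
W₂ = 1/(μ₂−λ) = 1/(20.78−13.4) = 0.13550 hr
W_total = W₁ + W₂ = 0.07812 + 0.13550 = 0.21363 hr

Final: 0.21363 hr


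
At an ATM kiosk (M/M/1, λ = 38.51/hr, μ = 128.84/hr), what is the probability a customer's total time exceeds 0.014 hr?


W ~ Exponential(μ−λ) for M/M/1.
μ − λ = 128.84 − 38.51 = 90.3300
P(W > t) = e^{−(μ−λ)t} = e^{−1.2646} = 0.282347

Final: 0.282347


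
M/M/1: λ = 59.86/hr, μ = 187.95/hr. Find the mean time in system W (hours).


W = 1/(μ−λ) = 1/(187.95 − 59.86) = 1/128.09 = 0.007807 hr

Final: 0.007807 hr


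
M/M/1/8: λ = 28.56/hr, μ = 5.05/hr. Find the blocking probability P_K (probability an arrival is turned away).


ρ = λ/μ = 28.56/5.05 = 5.6554
P_K = (1−ρ)ρ^K/(1−ρ^(K+1)) = (-4.6554·1046488.836630)/(1 − 5918360.628547)
= -4871871.791917/-5918359.628547 = 0.823179

Final: 0.823179


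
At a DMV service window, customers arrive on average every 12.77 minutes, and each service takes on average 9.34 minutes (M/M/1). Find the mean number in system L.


λ = 60/12.77 = 4.6985 /hr
μ = 60/9.34 = 6.4240 /hr
ρ = λ/μ = 4.6985/6.4240 = 0.7314
L = ρ/(1−ρ) = 0.7314/0.2686 = 2.7230

Final: 2.7230


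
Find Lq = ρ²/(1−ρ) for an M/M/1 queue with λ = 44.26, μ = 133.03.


ρ = 44.26/133.03 = 0.3327
Lq = ρ²/(1−ρ) = 0.1107/0.6673 = 0.1659

Final: 0.1659


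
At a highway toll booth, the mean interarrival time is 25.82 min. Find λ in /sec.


λ = 1/(interarrival time) in consistent units.
1 second = 0.0166667 min, so λ = 0.0166667/25.82 = 0.0006455 per second

Final: 0.0006455 /sec


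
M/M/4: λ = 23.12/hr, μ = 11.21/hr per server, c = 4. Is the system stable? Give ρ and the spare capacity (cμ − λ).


Total capacity cμ = 4·11.21 = 44.84/hr
ρ = λ/(cμ) = 23.12/44.84 = 0.5156
Stable ⇔ ρ < 1: YES
Spare capacity = cμ − λ = 44.84 − 23.12 = 21.72/hr

Final: ρ = 0.5156; stable; margin = 21.72/hr


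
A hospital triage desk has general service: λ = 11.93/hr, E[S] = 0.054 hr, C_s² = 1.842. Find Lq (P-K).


ρ = λ·E[S] = 11.93·0.054 = 0.6442
Lq = ρ²(1+C_s²)/(2(1−ρ)) = 0.4150·(1+1.842)/(2·0.3558)
= 0.4150·2.8420/0.7116 = 1.65760

Final: 1.65760


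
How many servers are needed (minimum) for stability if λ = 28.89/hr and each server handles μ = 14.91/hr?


Stability requires cμ > λ ⇔ c > λ/μ.
λ/μ = 28.89/14.91 = 1.9376
Minimum integer c = ⌊1.9376⌋ + 1 = 2
Check: 2·14.91 = 29.82 > 28.89, while 1·14.91 = 14.91 ≤ 28.89

Final: 2 servers


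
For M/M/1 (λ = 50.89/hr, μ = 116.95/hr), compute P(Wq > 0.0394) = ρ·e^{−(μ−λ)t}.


ρ = 50.89/116.95 = 0.4351
P(Wq > t) = ρ·e^{−(μ−λ)t} = 0.4351·e^{−2.6028}
= 0.4351·0.074069 = 0.032230

Final: 0.032230


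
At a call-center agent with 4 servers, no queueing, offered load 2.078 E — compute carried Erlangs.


B(4,2.078) = 0.103458 (Erlang-B)
Carried load = a(1 − B) = 2.078·(1 − 0.103458) = 2.078·0.896542 = 1.8630 E

Final: 1.8630 Erlangs


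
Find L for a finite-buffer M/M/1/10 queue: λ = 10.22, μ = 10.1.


ρ = 10.22/10.1 = 1.0119
L = ρ[1 − (K+1)ρ^K + Kρ^(K+1)] / [(1−ρ)(1−ρ^(K+1))]
Numerator: 1.0119·(1 − 11·1.125370 + 10·1.138740) = 0.008437
Denominator: (-0.01188)·(-0.138740) = 0.001648
L = 0.008437/0.001648 = 5.1181

Final: 5.1181


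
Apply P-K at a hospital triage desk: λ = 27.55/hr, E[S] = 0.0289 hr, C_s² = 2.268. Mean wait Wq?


ρ = λ·E[S] = 27.55·0.0289 = 0.7962
E[S²] = E[S]²(1+C_s²) = 0.0289²·(1+2.268) = 0.002729
Wq = λ·E[S²]/(2(1−ρ)) = 27.55·0.002729/(2·0.2038) = 0.18448 hr

Final: 0.18448 hr


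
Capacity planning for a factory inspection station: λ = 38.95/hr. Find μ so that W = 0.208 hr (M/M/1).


W = 1/(μ−λ) ⇒ μ − λ = 1/W = 1/0.208 = 4.8077
μ = λ + 1/W = 38.95 + 4.8077 = 43.7577 per hr

Final: 43.7577 /hr


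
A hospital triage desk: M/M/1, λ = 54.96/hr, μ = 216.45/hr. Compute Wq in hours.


ρ = 54.96/216.45 = 0.2539
Wq = ρ/(μ−λ) = 0.2539/(216.45 − 54.96) = 0.2539/161.49 = 0.001572 hr

Final: 0.001572 hr


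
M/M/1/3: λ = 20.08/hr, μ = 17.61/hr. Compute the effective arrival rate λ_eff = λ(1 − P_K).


ρ = 1.1403; P_K = (1−ρ)ρ^3/(1−ρ^4) = 0.301149
λ_eff = λ(1 − P_K) = 20.08·(1 − 0.301149) = 20.08·0.698851 = 14.0329 /hr

Final: 14.0329 /hr


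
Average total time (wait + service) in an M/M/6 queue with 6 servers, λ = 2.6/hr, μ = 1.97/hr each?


a = 1.3198; ρ = 0.2200; P₀ = 0.267160
Lq = P₀·a^c·ρ/(c!(1−ρ)²) = 0.0007089
Wq = Lq/λ = 0.0007089/2.6 = 0.0002727 hr
W = Wq + 1/μ = 0.0002727 + 0.50761 = 0.50789 hr

Final: 0.50789 hr


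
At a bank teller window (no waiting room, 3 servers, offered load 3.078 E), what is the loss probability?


B(c,a) = (a^c/c!) / Σ_{k=0}^{c} a^k/k!
a^3/3! = 4.860205
Σ terms (k=0..3): 1.00000 + 3.07800 + 4.73704 + 4.86021 = 13.675247
B = 4.860205/13.675247 = 0.355402

Final: 0.355402


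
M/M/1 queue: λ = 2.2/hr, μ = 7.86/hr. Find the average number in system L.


ρ = λ/μ = 2.2/7.86 = 0.2799
L = ρ/(1−ρ) = 0.2799/(1 − 0.2799) = 0.2799/0.7201 = 0.3887

Final: 0.3887


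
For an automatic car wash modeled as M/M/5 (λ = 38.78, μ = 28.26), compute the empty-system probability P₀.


a = λ/μ = 38.78/28.26 = 1.3723; ρ = a/c = 0.2745
Σ_{k=0}^{4} a^k/k! (terms k=0..4) = 1.00000 + 1.37226 + 0.94155 + 0.43068 + 0.14775 = 3.89224
Tail: a^5/(5!(1−ρ)) = 4.86607/(120·0.7255) = 0.05589
P₀ = 1/(3.89224 + 0.05589) = 1/3.94812 = 0.253285

Final: 0.253285


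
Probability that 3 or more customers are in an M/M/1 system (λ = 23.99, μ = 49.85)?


ρ = 23.99/49.85 = 0.4812
P(N ≥ n) = ρ^n = 0.4812^3 = 0.111454

Final: 0.111454


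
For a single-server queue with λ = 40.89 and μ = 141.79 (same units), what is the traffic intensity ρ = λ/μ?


ρ = λ/μ = 40.89/141.79 = 0.2884

Final: 0.2884


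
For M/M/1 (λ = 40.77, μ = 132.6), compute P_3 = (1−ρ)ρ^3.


ρ = 40.77/132.6 = 0.3075
P_n = (1−ρ)·ρ^n = (1 − 0.3075)·0.3075^3 = 0.6925·0.029066 = 0.020129

Final: 0.020129


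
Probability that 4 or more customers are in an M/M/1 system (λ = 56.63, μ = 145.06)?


ρ = 56.63/145.06 = 0.3904
P(N ≥ n) = ρ^n = 0.3904^4 = 0.023227

Final: 0.023227


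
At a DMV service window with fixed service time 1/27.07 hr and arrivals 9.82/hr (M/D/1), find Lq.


ρ = 9.82/27.07 = 0.3628
M/D/1: Lq = ρ²/(2(1−ρ)) = 0.1316/(2·0.6372) = 0.10326

Final: 0.10326


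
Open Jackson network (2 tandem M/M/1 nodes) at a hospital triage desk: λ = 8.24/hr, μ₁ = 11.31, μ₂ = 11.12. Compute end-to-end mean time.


Each node sees arrival rate λ = 8.24/hr (tandem ⇒ throughput preserved).
W₁ = 1/(μ₁−λ) = 1/(11.31−8.24) = 0.32573 hr
W₂ = 1/(μ₂−λ) = 1/(11.12−8.24) = 0.34722 hr
W_total = W₁ + W₂ = 0.32573 + 0.34722 = 0.67296 hr

Final: 0.67296 hr


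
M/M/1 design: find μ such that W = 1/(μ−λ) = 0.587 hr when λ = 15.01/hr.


W = 1/(μ−λ) ⇒ μ − λ = 1/W = 1/0.587 = 1.7036
μ = λ + 1/W = 15.01 + 1.7036 = 16.7136 per hr

Final: 16.7136 /hr


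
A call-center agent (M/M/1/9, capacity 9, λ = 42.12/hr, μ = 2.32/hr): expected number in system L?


ρ = 42.12/2.32 = 18.1552
L = ρ[1 − (K+1)ρ^K + Kρ^(K+1)] / [(1−ρ)(1−ρ^(K+1))]
Numerator: 18.1552·(1 − 10·214290737053.137604 + 9·3890485277878.515137) = 596787026160107.000000
Denominator: (-17.1552)·(-3890485277877.515137) = 66741945715312.546875
L = 596787026160107.000000/66741945715312.546875 = 8.9417

Final: 8.9417


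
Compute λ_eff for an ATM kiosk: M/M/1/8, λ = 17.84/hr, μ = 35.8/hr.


ρ = 0.4983; P_K = (1−ρ)ρ^8/(1−ρ^9) = 0.001911
λ_eff = λ(1 − P_K) = 17.84·(1 − 0.001911) = 17.84·0.998089 = 17.8059 /hr

Final: 17.8059 /hr


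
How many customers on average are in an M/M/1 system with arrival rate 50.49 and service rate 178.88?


ρ = λ/μ = 50.49/178.88 = 0.2823
L = ρ/(1−ρ) = 0.2823/(1 − 0.2823) = 0.2823/0.7177 = 0.3933

Final: 0.3933


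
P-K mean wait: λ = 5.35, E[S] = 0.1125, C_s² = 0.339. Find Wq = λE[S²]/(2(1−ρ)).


ρ = λ·E[S] = 5.35·0.1125 = 0.6019
E[S²] = E[S]²(1+C_s²) = 0.1125²·(1+0.339) = 0.016947
Wq = λ·E[S²]/(2(1−ρ)) = 5.35·0.016947/(2·0.3981) = 0.11386 hr

Final: 0.11386 hr


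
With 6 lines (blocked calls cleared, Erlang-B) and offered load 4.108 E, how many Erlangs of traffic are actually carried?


B(6,4.108) = 0.125022 (Erlang-B)
Carried load = a(1 − B) = 4.108·(1 − 0.125022) = 4.108·0.874978 = 3.5944 E

Final: 3.5944 Erlangs


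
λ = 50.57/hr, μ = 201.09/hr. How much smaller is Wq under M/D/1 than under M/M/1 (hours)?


ρ = 50.57/201.09 = 0.2515
Wq(M/M/1) = ρ/(μ−λ) = 0.2515/150.52 = 0.001671 hr
Wq(M/D/1) = ρ/(2(μ−λ)) = 0.0008354 hr
Savings = 0.001671 − 0.0008354 = 0.0008354 hr

Final: 0.0008354 hr


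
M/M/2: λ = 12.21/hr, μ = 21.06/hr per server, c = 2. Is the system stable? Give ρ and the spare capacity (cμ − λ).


Total capacity cμ = 2·21.06 = 42.12/hr
ρ = λ/(cμ) = 12.21/42.12 = 0.2899
Stable ⇔ ρ < 1: YES
Spare capacity = cμ − λ = 42.12 − 12.21 = 29.91/hr

Final: ρ = 0.2899; stable; margin = 29.91/hr


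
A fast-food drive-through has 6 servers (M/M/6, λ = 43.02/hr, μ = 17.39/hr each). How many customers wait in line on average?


a = λ/μ = 2.4738; ρ = a/6 = 0.4123
P₀ = 0.083813
Lq = P₀·a^c·ρ / (c!·(1−ρ)²) = 0.083813·229.20545·0.4123/(720·0.34538)
= 0.03185

Final: 0.03185


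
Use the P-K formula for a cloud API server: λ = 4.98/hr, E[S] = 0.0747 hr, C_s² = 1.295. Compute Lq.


ρ = λ·E[S] = 4.98·0.0747 = 0.3720
Lq = ρ²(1+C_s²)/(2(1−ρ)) = 0.1384·(1+1.295)/(2·0.6280)
= 0.1384·2.2950/1.2560 = 0.25287

Final: 0.25287


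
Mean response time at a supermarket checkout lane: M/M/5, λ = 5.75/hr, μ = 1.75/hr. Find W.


a = 3.2857; ρ = 0.6571; P₀ = 0.033602
Lq = P₀·a^c·ρ/(c!(1−ρ)²) = 0.59947
Wq = Lq/λ = 0.59947/5.75 = 0.10426 hr
W = Wq + 1/μ = 0.10426 + 0.57143 = 0.67568 hr

Final: 0.67568 hr


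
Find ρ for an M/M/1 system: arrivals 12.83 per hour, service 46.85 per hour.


ρ = λ/μ = 12.83/46.85 = 0.2739

Final: 0.2739


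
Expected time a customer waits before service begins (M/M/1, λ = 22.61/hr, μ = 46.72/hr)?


ρ = 22.61/46.72 = 0.4839
Wq = ρ/(μ−λ) = 0.4839/(46.72 − 22.61) = 0.4839/24.11 = 0.02007 hr

Final: 0.02007 hr


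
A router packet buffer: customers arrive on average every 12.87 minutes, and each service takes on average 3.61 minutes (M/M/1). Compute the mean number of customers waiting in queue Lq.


λ = 60/12.87 = 4.6620 /hr
μ = 60/3.61 = 16.6205 /hr
ρ = λ/μ = 4.6620/16.6205 = 0.2805
Lq = ρ²/(1−ρ) = 0.07868/0.7195 = 0.1094

Final: 0.1094


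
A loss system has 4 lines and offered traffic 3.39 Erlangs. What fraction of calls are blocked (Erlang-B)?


B(c,a) = (a^c/c!) / Σ_{k=0}^{c} a^k/k!
a^4/4! = 5.502848
Σ terms (k=0..4): 1.00000 + 3.39000 + 5.74605 + 6.49304 + 5.50285 = 22.131935
B = 5.502848/22.131935 = 0.248638

Final: 0.248638


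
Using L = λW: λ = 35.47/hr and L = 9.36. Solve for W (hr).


W = L/λ = 9.36/35.47 = 0.2639 hr

Final: 0.2639 hr


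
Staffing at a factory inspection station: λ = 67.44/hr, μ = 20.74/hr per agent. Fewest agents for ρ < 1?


Stability requires cμ > λ ⇔ c > λ/μ.
λ/μ = 67.44/20.74 = 3.2517
Minimum integer c = ⌊3.2517⌋ + 1 = 4
Check: 4·20.74 = 82.96 > 67.44, while 3·20.74 = 62.22 ≤ 67.44

Final: 4 servers


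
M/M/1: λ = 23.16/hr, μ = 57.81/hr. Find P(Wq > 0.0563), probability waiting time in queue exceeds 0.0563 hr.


ρ = 23.16/57.81 = 0.4006
P(Wq > t) = ρ·e^{−(μ−λ)t} = 0.4006·e^{−1.9508}
= 0.4006·0.142161 = 0.056953

Final: 0.056953


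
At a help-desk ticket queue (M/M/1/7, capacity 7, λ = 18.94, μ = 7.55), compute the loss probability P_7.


ρ = λ/μ = 18.94/7.55 = 2.5086
P_K = (1−ρ)ρ^K/(1−ρ^(K+1)) = (-1.5086·625.217551)/(1 − 1568.426546)
= -943.208995/-1567.426546 = 0.601756

Final: 0.601756


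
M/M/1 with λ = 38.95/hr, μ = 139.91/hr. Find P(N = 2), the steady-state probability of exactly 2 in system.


ρ = 38.95/139.91 = 0.2784
P_n = (1−ρ)·ρ^n = (1 − 0.2784)·0.2784^2 = 0.7216·0.077503 = 0.055927

Final: 0.055927


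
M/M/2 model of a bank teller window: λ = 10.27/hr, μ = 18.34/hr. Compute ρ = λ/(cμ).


ρ = λ/(cμ) = 10.27/(2·18.34) = 10.27/36.68 = 0.2800

Final: 0.2800


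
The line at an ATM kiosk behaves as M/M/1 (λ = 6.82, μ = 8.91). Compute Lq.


ρ = 6.82/8.91 = 0.7654
Lq = ρ²/(1−ρ) = 0.5859/0.2346 = 2.4977

Final: 2.4977


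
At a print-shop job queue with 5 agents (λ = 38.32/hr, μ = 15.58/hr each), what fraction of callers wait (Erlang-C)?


a = λ/μ = 2.4596; ρ = a/5 = 0.4919
P₀ = 0.083575 (from M/M/c formula)
C(c,a) = [a^c/(c!(1−ρ))]·P₀ = [90.00989/(120·0.5081)]·0.083575
= 1.47629·0.083575 = 0.123381

Final: 0.123381


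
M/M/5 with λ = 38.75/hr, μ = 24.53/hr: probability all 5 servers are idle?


a = λ/μ = 38.75/24.53 = 1.5797; ρ = a/c = 0.3159
Σ_{k=0}^{4} a^k/k! (terms k=0..4) = 1.00000 + 1.57970 + 1.24772 + 0.65701 + 0.25947 = 4.74390
Tail: a^5/(5!(1−ρ)) = 9.83718/(120·0.6841) = 0.11984
P₀ = 1/(4.74390 + 0.11984) = 1/4.86374 = 0.205603

Final: 0.205603


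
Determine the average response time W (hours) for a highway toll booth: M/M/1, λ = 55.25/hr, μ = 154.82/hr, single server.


W = 1/(μ−λ) = 1/(154.82 − 55.25) = 1/99.57 = 0.01004 hr

Final: 0.01004 hr


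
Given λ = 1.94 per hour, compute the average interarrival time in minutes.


Mean interarrival time = 1/λ = 1/1.94 hour = 0.51546 hour
In minutes: 0.51546 × 60 = 30.9278 min

Final: 30.9278 min


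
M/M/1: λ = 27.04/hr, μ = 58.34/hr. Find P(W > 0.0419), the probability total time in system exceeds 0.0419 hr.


W ~ Exponential(μ−λ) for M/M/1.
μ − λ = 58.34 − 27.04 = 31.3000
P(W > t) = e^{−(μ−λ)t} = e^{−1.3115} = 0.269424

Final: 0.269424


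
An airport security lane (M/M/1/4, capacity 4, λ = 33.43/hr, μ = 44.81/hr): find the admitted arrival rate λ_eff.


ρ = 0.7460; P_K = (1−ρ)ρ^4/(1−ρ^5) = 0.102316
λ_eff = λ(1 − P_K) = 33.43·(1 − 0.102316) = 33.43·0.897684 = 30.0096 /hr

Final: 30.0096 /hr


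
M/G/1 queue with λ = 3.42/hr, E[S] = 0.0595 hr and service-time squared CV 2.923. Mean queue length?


ρ = λ·E[S] = 3.42·0.0595 = 0.2035
Lq = ρ²(1+C_s²)/(2(1−ρ)) = 0.04141·(1+2.923)/(2·0.7965)
= 0.04141·3.9230/1.5930 = 0.10197

Final: 0.10197


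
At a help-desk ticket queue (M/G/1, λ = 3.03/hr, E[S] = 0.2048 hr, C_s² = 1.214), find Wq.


ρ = λ·E[S] = 3.03·0.2048 = 0.6205
E[S²] = E[S]²(1+C_s²) = 0.2048²·(1+1.214) = 0.092862
Wq = λ·E[S²]/(2(1−ρ)) = 3.03·0.092862/(2·0.3795) = 0.37076 hr

Final: 0.37076 hr


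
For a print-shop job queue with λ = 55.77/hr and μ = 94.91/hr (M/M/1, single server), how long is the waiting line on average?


ρ = 55.77/94.91 = 0.5876
Lq = ρ²/(1−ρ) = 0.3453/0.4124 = 0.8373

Final: 0.8373


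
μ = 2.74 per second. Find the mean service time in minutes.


Mean service time = 1/μ = 1/2.74 second = 0.36496 second
In minutes: 0.36496 × 0.0166667 = 0.006083 min

Final: 0.006083 min


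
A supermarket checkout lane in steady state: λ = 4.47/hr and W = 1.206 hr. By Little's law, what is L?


L = λW = 4.47·1.206 = 5.3908

Final: 5.3908


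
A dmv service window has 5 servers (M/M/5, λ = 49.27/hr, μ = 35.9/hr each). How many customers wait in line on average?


a = λ/μ = 1.3724; ρ = a/5 = 0.2745
P₀ = 0.253243
Lq = P₀·a^c·ρ / (c!·(1−ρ)²) = 0.253243·4.86901·0.2745/(120·0.52637)
= 0.005358

Final: 0.005358


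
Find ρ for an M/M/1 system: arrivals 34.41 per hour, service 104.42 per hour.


ρ = λ/μ = 34.41/104.42 = 0.3295

Final: 0.3295


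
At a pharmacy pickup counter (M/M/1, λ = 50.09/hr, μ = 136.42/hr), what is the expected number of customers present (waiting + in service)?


ρ = λ/μ = 50.09/136.42 = 0.3672
L = ρ/(1−ρ) = 0.3672/(1 − 0.3672) = 0.3672/0.6328 = 0.5802

Final: 0.5802


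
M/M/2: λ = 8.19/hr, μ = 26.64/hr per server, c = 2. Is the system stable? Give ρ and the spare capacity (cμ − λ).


Total capacity cμ = 2·26.64 = 53.28/hr
ρ = λ/(cμ) = 8.19/53.28 = 0.1537
Stable ⇔ ρ < 1: YES
Spare capacity = cμ − λ = 53.28 − 8.19 = 45.09/hr

Final: ρ = 0.1537; stable; margin = 45.09/hr


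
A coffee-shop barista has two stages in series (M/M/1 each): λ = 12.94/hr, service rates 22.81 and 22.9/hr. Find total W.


Each node sees arrival rate λ = 12.94/hr (tandem ⇒ throughput preserved).
W₁ = 1/(μ₁−λ) = 1/(22.81−12.94) = 0.10132 hr
W₂ = 1/(μ₂−λ) = 1/(22.9−12.94) = 0.10040 hr
W_total = W₁ + W₂ = 0.10132 + 0.10040 = 0.20172 hr

Final: 0.20172 hr


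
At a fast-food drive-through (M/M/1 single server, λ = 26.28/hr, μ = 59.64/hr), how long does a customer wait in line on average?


ρ = 26.28/59.64 = 0.4406
Wq = ρ/(μ−λ) = 0.4406/(59.64 − 26.28) = 0.4406/33.36 = 0.01321 hr

Final: 0.01321 hr


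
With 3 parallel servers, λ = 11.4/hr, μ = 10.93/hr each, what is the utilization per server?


ρ = λ/(cμ) = 11.4/(3·10.93) = 11.4/32.79 = 0.3477

Final: 0.3477


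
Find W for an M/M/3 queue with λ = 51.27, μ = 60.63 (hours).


a = 0.8456; ρ = 0.2819; P₀ = 0.426713
Lq = P₀·a^c·ρ/(c!(1−ρ)²) = 0.02351
Wq = Lq/λ = 0.02351/51.27 = 0.0004585 hr
W = Wq + 1/μ = 0.0004585 + 0.01649 = 0.01695 hr

Final: 0.01695 hr


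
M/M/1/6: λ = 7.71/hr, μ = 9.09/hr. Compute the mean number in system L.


ρ = 7.71/9.09 = 0.8482
L = ρ[1 − (K+1)ρ^K + Kρ^(K+1)] / [(1−ρ)(1−ρ^(K+1))]
Numerator: 0.8482·(1 − 7·0.372343 + 6·0.315816) = 0.244696
Denominator: (0.1518)·(0.684184) = 0.103870
L = 0.244696/0.103870 = 2.3558

Final: 2.3558


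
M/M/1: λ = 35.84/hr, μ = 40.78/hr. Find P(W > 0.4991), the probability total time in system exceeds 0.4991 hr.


W ~ Exponential(μ−λ) for M/M/1.
μ − λ = 40.78 − 35.84 = 4.9400
P(W > t) = e^{−(μ−λ)t} = e^{−2.4656} = 0.084962

Final: 0.084962


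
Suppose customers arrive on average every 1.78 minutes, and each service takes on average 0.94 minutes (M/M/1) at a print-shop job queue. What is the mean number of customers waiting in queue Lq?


λ = 60/1.78 = 33.7079 /hr
μ = 60/0.94 = 63.8298 /hr
ρ = λ/μ = 33.7079/63.8298 = 0.5281
Lq = ρ²/(1−ρ) = 0.2789/0.4719 = 0.5910

Final: 0.5910


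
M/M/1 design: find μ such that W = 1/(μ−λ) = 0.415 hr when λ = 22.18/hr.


W = 1/(μ−λ) ⇒ μ − λ = 1/W = 1/0.415 = 2.4096
μ = λ + 1/W = 22.18 + 2.4096 = 24.5896 per hr

Final: 24.5896 /hr


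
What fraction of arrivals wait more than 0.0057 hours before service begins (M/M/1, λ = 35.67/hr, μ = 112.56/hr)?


ρ = 35.67/112.56 = 0.3169
P(Wq > t) = ρ·e^{−(μ−λ)t} = 0.3169·e^{−0.4383}
= 0.3169·0.645150 = 0.204446

Final: 0.204446


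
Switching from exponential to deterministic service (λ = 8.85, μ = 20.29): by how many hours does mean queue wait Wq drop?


ρ = 8.85/20.29 = 0.4362
Wq(M/M/1) = ρ/(μ−λ) = 0.4362/11.44 = 0.03813 hr
Wq(M/D/1) = ρ/(2(μ−λ)) = 0.01906 hr
Savings = 0.03813 − 0.01906 = 0.01906 hr

Final: 0.01906 hr


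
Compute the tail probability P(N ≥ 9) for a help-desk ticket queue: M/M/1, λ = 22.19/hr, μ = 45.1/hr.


ρ = 22.19/45.1 = 0.4920
P(N ≥ n) = ρ^n = 0.4920^9 = 0.001690

Final: 0.001690


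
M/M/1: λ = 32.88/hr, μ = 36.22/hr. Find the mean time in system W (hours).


W = 1/(μ−λ) = 1/(36.22 − 32.88) = 1/3.34 = 0.2994 hr

Final: 0.2994 hr


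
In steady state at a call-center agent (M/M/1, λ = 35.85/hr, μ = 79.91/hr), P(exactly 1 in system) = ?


ρ = 35.85/79.91 = 0.4486
P_n = (1−ρ)·ρ^n = (1 − 0.4486)·0.4486^1 = 0.5514·0.448630 = 0.247361

Final: 0.247361


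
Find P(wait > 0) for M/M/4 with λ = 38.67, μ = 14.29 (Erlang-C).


a = λ/μ = 2.7061; ρ = a/4 = 0.6765
P₀ = 0.056890 (from M/M/c formula)
C(c,a) = [a^c/(c!(1−ρ))]·P₀ = [53.62506/(24·0.3235)]·0.056890
= 6.90736·0.056890 = 0.392963

Final: 0.392963


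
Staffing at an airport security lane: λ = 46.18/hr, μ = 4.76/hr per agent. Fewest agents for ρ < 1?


Stability requires cμ > λ ⇔ c > λ/μ.
λ/μ = 46.18/4.76 = 9.7017
Minimum integer c = ⌊9.7017⌋ + 1 = 10
Check: 10·4.76 = 47.60 > 46.18, while 9·4.76 = 42.84 ≤ 46.18

Final: 10 servers


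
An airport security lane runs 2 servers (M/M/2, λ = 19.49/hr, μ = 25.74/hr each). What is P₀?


a = λ/μ = 19.49/25.74 = 0.7572; ρ = a/c = 0.3786
Σ_{k=0}^{1} a^k/k! (terms k=0..1) = 1.00000 + 0.75719 = 1.75719
Tail: a^2/(2!(1−ρ)) = 0.57333/(2·0.6214) = 0.46132
P₀ = 1/(1.75719 + 0.46132) = 1/2.21851 = 0.450754

Final: 0.450754


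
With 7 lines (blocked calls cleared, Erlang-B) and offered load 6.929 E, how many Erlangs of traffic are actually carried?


B(7,6.929) = 0.244462 (Erlang-B)
Carried load = a(1 − B) = 6.929·(1 − 0.244462) = 6.929·0.755538 = 5.2351 E

Final: 5.2351 Erlangs


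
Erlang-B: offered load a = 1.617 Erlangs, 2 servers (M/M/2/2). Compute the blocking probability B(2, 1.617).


B(c,a) = (a^c/c!) / Σ_{k=0}^{c} a^k/k!
a^2/2! = 1.307344
Σ terms (k=0..2): 1.00000 + 1.61700 + 1.30734 = 3.924345
B = 1.307344/3.924345 = 0.333137

Final: 0.333137


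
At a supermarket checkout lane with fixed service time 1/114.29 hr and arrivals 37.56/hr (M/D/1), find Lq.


ρ = 37.56/114.29 = 0.3286
M/D/1: Lq = ρ²/(2(1−ρ)) = 0.1080/(2·0.6714) = 0.08044

Final: 0.08044


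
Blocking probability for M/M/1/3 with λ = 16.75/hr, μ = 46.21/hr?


ρ = λ/μ = 16.75/46.21 = 0.3625
P_K = (1−ρ)ρ^K/(1−ρ^(K+1)) = (0.6375·0.047625)/(1 − 0.017263)
= 0.030362/0.982737 = 0.030896

Final: 0.030896


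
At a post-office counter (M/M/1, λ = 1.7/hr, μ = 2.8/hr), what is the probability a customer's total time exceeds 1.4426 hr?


W ~ Exponential(μ−λ) for M/M/1.
μ − λ = 2.8 − 1.7 = 1.1000
P(W > t) = e^{−(μ−λ)t} = e^{−1.5869} = 0.204567

Final: 0.204567


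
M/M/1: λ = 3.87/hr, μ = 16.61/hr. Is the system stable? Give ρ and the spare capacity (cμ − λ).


Total capacity cμ = 1·16.61 = 16.61/hr
ρ = λ/(cμ) = 3.87/16.61 = 0.2330
Stable ⇔ ρ < 1: YES
Spare capacity = cμ − λ = 16.61 − 3.87 = 12.74/hr

Final: ρ = 0.2330; stable; margin = 12.74/hr


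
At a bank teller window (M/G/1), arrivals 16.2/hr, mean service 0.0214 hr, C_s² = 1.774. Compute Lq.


ρ = λ·E[S] = 16.2·0.0214 = 0.3467
Lq = ρ²(1+C_s²)/(2(1−ρ)) = 0.1202·(1+1.774)/(2·0.6533)
= 0.1202·2.7740/1.3066 = 0.25516

Final: 0.25516


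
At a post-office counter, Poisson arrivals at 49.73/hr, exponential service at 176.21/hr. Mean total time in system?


W = 1/(μ−λ) = 1/(176.21 − 49.73) = 1/126.48 = 0.007906 hr

Final: 0.007906 hr


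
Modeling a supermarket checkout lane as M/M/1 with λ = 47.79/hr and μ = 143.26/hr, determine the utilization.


ρ = λ/μ = 47.79/143.26 = 0.3336

Final: 0.3336


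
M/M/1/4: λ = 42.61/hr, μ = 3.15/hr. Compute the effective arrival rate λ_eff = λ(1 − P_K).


ρ = 13.5270; P_K = (1−ρ)ρ^4/(1−ρ^5) = 0.926076
λ_eff = λ(1 − P_K) = 42.61·(1 − 0.926076) = 42.61·0.073924 = 3.1499 /hr

Final: 3.1499 /hr


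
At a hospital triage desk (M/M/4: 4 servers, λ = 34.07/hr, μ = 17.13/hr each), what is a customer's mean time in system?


a = 1.9889; ρ = 0.4972; P₀ = 0.132015
Lq = P₀·a^c·ρ/(c!(1−ρ)²) = 0.16931
Wq = Lq/λ = 0.16931/34.07 = 0.004969 hr
W = Wq + 1/μ = 0.004969 + 0.05838 = 0.06335 hr

Final: 0.06335 hr


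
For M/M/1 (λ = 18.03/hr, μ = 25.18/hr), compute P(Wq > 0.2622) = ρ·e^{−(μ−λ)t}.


ρ = 18.03/25.18 = 0.7160
P(Wq > t) = ρ·e^{−(μ−λ)t} = 0.7160·e^{−1.8747}
= 0.7160·0.153396 = 0.109839

Final: 0.109839


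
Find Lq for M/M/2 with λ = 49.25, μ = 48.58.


a = λ/μ = 1.0138; ρ = a/2 = 0.5069
P₀ = 0.327232
Lq = P₀·a^c·ρ / (c!·(1−ρ)²) = 0.327232·1.02777·0.5069/(2·0.24315)
= 0.35056

Final: 0.35056


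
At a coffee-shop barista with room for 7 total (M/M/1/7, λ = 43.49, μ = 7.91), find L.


ρ = 43.49/7.91 = 5.4981
L = ρ[1 − (K+1)ρ^K + Kρ^(K+1)] / [(1−ρ)(1−ρ^(K+1))]
Numerator: 5.4981·(1 − 8·151876.461156 + 7·835032.527897) = 25457413.096389
Denominator: (-4.4981)·(-835031.527897) = 3756058.377065
L = 25457413.096389/3756058.377065 = 6.7777

Final: 6.7777


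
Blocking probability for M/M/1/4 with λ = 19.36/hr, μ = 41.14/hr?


ρ = λ/μ = 19.36/41.14 = 0.4706
P_K = (1−ρ)ρ^K/(1−ρ^(K+1)) = (0.5294·0.049042)/(1 − 0.023078)
= 0.025963/0.976922 = 0.026577

Final: 0.026577


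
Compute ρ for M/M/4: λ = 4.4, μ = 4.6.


ρ = λ/(cμ) = 4.4/(4·4.6) = 4.4/18.40 = 0.2391

Final: 0.2391


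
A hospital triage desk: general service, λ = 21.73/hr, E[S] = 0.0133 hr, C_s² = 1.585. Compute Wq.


ρ = λ·E[S] = 21.73·0.0133 = 0.2890
E[S²] = E[S]²(1+C_s²) = 0.0133²·(1+1.585) = 0.0004573
Wq = λ·E[S²]/(2(1−ρ)) = 21.73·0.0004573/(2·0.7110) = 0.006988 hr

Final: 0.006988 hr


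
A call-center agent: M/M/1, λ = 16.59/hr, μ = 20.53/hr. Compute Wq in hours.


ρ = 16.59/20.53 = 0.8081
Wq = ρ/(μ−λ) = 0.8081/(20.53 − 16.59) = 0.8081/3.94 = 0.2051 hr

Final: 0.2051 hr


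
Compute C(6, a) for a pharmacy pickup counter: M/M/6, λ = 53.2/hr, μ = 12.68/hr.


a = λ/μ = 4.1956; ρ = a/6 = 0.6993
P₀ = 0.013291 (from M/M/c formula)
C(c,a) = [a^c/(c!(1−ρ))]·P₀ = [5454.49154/(720·0.3007)]·0.013291
= 25.19047·0.013291 = 0.334796

Final: 0.334796


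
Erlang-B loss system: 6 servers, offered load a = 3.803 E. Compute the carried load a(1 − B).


B(6,3.803) = 0.103115 (Erlang-B)
Carried load = a(1 − B) = 3.803·(1 − 0.103115) = 3.803·0.896885 = 3.4109 E

Final: 3.4109 Erlangs


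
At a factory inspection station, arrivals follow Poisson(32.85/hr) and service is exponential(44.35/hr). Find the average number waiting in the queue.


ρ = 32.85/44.35 = 0.7407
Lq = ρ²/(1−ρ) = 0.5486/0.2593 = 2.1158

Final: 2.1158


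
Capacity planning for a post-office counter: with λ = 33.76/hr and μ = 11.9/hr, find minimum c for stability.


Stability requires cμ > λ ⇔ c > λ/μ.
λ/μ = 33.76/11.9 = 2.8370
Minimum integer c = ⌊2.8370⌋ + 1 = 3
Check: 3·11.9 = 35.70 > 33.76, while 2·11.9 = 23.80 ≤ 33.76

Final: 3 servers


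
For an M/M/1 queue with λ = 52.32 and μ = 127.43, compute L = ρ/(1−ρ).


ρ = λ/μ = 52.32/127.43 = 0.4106
L = ρ/(1−ρ) = 0.4106/(1 − 0.4106) = 0.4106/0.5894 = 0.6966

Final: 0.6966


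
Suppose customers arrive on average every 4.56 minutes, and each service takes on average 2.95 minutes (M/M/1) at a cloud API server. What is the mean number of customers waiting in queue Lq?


λ = 60/4.56 = 13.1579 /hr
μ = 60/2.95 = 20.3390 /hr
ρ = λ/μ = 13.1579/20.3390 = 0.6469
Lq = ρ²/(1−ρ) = 0.4185/0.3531 = 1.1854

Final: 1.1854


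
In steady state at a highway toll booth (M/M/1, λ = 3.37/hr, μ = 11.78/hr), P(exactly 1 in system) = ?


ρ = 3.37/11.78 = 0.2861
P_n = (1−ρ)·ρ^n = (1 − 0.2861)·0.2861^1 = 0.7139·0.286078 = 0.204237

Final: 0.204237


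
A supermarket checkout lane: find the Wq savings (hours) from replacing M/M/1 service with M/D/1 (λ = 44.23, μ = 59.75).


ρ = 44.23/59.75 = 0.7403
Wq(M/M/1) = ρ/(μ−λ) = 0.7403/15.52 = 0.04770 hr
Wq(M/D/1) = ρ/(2(μ−λ)) = 0.02385 hr
Savings = 0.04770 − 0.02385 = 0.02385 hr

Final: 0.02385 hr


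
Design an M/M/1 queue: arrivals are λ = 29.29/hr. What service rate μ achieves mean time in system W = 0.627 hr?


W = 1/(μ−λ) ⇒ μ − λ = 1/W = 1/0.627 = 1.5949
μ = λ + 1/W = 29.29 + 1.5949 = 30.8849 per hr

Final: 30.8849 /hr


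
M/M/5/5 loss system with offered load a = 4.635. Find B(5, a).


B(c,a) = (a^c/c!) / Σ_{k=0}^{c} a^k/k!
a^5/5! = 17.826556
Σ terms (k=0..5): 1.00000 + 4.63500 + 10.74161 + 16.59579 + 19.23037 + 17.82656 = 70.029333
B = 17.826556/70.029333 = 0.254558

Final: 0.254558


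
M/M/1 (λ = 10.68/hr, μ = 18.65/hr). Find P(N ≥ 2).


ρ = 10.68/18.65 = 0.5727
P(N ≥ n) = ρ^n = 0.5727^2 = 0.327933

Final: 0.327933


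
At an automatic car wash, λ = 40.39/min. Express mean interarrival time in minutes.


Mean interarrival time = 1/λ = 1/40.39 minute = 0.02476 minute
In minutes: 0.02476 × 1 = 0.02476 min

Final: 0.02476 min


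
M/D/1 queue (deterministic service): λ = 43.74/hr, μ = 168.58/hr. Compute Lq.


ρ = 43.74/168.58 = 0.2595
M/D/1: Lq = ρ²/(2(1−ρ)) = 0.06732/(2·0.7405) = 0.04545

Final: 0.04545


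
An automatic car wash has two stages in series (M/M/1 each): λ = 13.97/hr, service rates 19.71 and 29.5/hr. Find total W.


Each node sees arrival rate λ = 13.97/hr (tandem ⇒ throughput preserved).
W₁ = 1/(μ₁−λ) = 1/(19.71−13.97) = 0.17422 hr
W₂ = 1/(μ₂−λ) = 1/(29.5−13.97) = 0.06439 hr
W_total = W₁ + W₂ = 0.17422 + 0.06439 = 0.23861 hr

Final: 0.23861 hr


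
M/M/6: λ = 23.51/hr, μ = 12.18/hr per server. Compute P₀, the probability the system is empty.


a = λ/μ = 23.51/12.18 = 1.9302; ρ = a/c = 0.3217
Σ_{k=0}^{5} a^k/k! (terms k=0..5) = 1.00000 + 1.93021 + 1.86286 + 1.19857 + 0.57838 + 0.22328 = 6.79330
Tail: a^6/(6!(1−ρ)) = 51.71685/(720·0.6783) = 0.10590
P₀ = 1/(6.79330 + 0.10590) = 1/6.89920 = 0.144944

Final: 0.144944


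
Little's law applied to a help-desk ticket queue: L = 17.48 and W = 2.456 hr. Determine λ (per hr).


λ = L/W = 17.48/2.456 = 7.1173 /hr

Final: 7.1173 /hr


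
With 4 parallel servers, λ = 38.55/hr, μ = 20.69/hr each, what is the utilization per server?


ρ = λ/(cμ) = 38.55/(4·20.69) = 38.55/82.76 = 0.4658

Final: 0.4658


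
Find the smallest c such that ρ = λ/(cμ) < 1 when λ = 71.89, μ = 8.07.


Stability requires cμ > λ ⇔ c > λ/μ.
λ/μ = 71.89/8.07 = 8.9083
Minimum integer c = ⌊8.9083⌋ + 1 = 9
Check: 9·8.07 = 72.63 > 71.89, while 8·8.07 = 64.56 ≤ 71.89

Final: 9 servers


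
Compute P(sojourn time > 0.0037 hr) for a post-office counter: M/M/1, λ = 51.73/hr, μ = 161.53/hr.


W ~ Exponential(μ−λ) for M/M/1.
μ − λ = 161.53 − 51.73 = 109.8000
P(W > t) = e^{−(μ−λ)t} = e^{−0.4063} = 0.666137

Final: 0.666137


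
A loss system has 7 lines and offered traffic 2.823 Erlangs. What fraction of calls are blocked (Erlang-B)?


B(c,a) = (a^c/c!) / Σ_{k=0}^{c} a^k/k!
a^7/7! = 0.283495
Σ terms (k=0..7): 1.00000 + 2.82300 + 3.98466 + 3.74957 + 2.64626 + 1.49408 + 0.70296 + 0.28350 = 16.684029
B = 0.283495/16.684029 = 0.016992

Final: 0.016992


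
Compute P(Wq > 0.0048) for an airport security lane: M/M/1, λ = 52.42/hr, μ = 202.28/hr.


ρ = 52.42/202.28 = 0.2591
P(Wq > t) = ρ·e^{−(μ−λ)t} = 0.2591·e^{−0.7193}
= 0.2591·0.487079 = 0.126225

Final: 0.126225


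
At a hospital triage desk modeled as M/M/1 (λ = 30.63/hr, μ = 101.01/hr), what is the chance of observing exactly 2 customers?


ρ = 30.63/101.01 = 0.3032
P_n = (1−ρ)·ρ^n = (1 − 0.3032)·0.3032^2 = 0.6968·0.091953 = 0.064069

Final: 0.064069


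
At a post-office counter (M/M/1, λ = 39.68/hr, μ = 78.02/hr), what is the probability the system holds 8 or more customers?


ρ = 39.68/78.02 = 0.5086
P(N ≥ n) = ρ^n = 0.5086^8 = 0.004476

Final: 0.004476
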